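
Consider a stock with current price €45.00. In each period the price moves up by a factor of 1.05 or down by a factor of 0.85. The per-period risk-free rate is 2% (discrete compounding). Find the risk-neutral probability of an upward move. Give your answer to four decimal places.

Risk-neutral probability p = (1 + 0.02 − 0.85)/(1.05 − 0.85) = 0.1700/0.2000 = 0.8500

p = 0.8500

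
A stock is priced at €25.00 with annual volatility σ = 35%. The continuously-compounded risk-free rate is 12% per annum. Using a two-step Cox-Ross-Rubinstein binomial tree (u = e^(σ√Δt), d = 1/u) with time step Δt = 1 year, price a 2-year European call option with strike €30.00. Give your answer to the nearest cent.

CRR parameters: u = e^(σ√Δt) = e^(0.35·√1) = 1.4191, d = 1/u = 0.7047
Per-period rate: rΔt = 0.12·1 = 0.12, so R = e^0.12 = 1.1275
Risk-neutral probability p = (e^0.12 − 0.7047)/(1.4191 − 0.7047) = 0.4228/0.7144 = 0.5919
Terminal stock prices: S_uu = 50.34, S_ud = 25, S_dd = 12.41
Terminal payoffs (S − K): max(20.34, 0) = 20.34, max(-5, 0) = 0, max(-17.59, 0) = 0
Node u (S = 35.48): V_u = e^(−0.12)·[0.5919·20.3438 + 0.4081·0.0000] = 10.6790
Node d (S = 17.62): V_d = e^(−0.12)·[0.5919·0.0000 + 0.4081·0.0000] = 0.0000
Node 0 (S = 25): V_0 = e^(−0.12)·[0.5919·10.6790 + 0.4081·0.0000] = 5.6057

€5.61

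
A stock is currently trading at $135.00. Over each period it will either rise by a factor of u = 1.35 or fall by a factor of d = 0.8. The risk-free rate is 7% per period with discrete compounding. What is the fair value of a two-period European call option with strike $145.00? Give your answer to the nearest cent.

$21.62

Risk-neutral probability p = (1 + 0.07 − 0.8)/(1.35 − 0.8) = 0.2700/0.5500 = 0.4909
Terminal stock prices: S_uu = 246, S_ud = 145.8, S_dd = 86.4
Terminal payoffs (S − K): max(101, 0) = 101, max(0.8, 0) = 0.8, max(-58.6, 0) = 0
Node u (S = 182.2): V_u = 1/1.07·[0.4909·101.0375 + 0.5091·0.8000] = 46.7360
Node d (S = 108): V_d = 1/1.07·[0.4909·0.8000 + 0.5091·0.0000] = 0.3670
Node 0 (S = 135): V_0 = 1/1.07·[0.4909·46.7360 + 0.5091·0.3670] = 21.6168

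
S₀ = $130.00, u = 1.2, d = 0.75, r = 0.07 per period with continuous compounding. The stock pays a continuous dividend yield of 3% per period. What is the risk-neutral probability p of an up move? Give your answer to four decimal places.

p = 0.6462

Per-period risk-free factor R = e^0.07 = 1.0725; dividend-adjusted growth = e^(0.07−0.03) = 1.0408.
Risk-neutral probability p = (1.0408 − 0.75)/(1.2 − 0.75) = 0.2908/0.4500 = 0.6462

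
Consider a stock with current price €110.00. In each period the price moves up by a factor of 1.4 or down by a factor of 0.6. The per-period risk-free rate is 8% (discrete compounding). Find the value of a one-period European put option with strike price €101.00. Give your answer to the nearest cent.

€12.96

Risk-neutral probability p = (1 + 0.08 − 0.6)/(1.4 − 0.6) = 0.4800/0.8000 = 0.6000
Terminal stock prices: S_u = 154, S_d = 66
Terminal payoffs (K − S): max(-53, 0) = 0, max(35, 0) = 35
Node 0 (S = 110): V_0 = 1/1.08·[0.6000·0.0000 + 0.4000·35.0000] = 12.9630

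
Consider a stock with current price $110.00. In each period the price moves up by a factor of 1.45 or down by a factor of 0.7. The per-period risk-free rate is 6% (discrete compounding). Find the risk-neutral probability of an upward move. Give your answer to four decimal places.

p = 0.4800

Risk-neutral probability p = (1 + 0.06 − 0.7)/(1.45 − 0.7) = 0.3600/0.7500 = 0.4800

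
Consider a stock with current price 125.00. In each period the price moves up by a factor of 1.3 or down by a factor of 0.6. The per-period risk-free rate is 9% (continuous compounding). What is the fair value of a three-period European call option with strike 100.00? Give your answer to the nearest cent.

Risk-neutral probability p = (e^0.09 − 0.6)/(1.3 − 0.6) = 0.4942/0.7000 = 0.7060
Terminal stock prices: S_uuu = 274.6, S_uud = 126.8, S_udd = 58.5, S_ddd = 27
Terminal payoffs (S − K): max(174.6, 0) = 174.6, max(26.75, 0) = 26.75, max(-41.5, 0) = 0, max(-73, 0) = 0
Node uu (S = 211.3): V_uu = e^(−0.09)·[0.7060·174.6250 + 0.2940·26.7500] = 119.8569
Node ud (S = 97.5): V_ud = e^(−0.09)·[0.7060·26.7500 + 0.2940·0.0000] = 17.2591
Node dd (S = 45): V_dd = e^(−0.09)·[0.7060·0.0000 + 0.2940·0.0000] = 0.0000
Node u (S = 162.5): V_u = e^(−0.09)·[0.7060·119.8569 + 0.2940·17.2591] = 81.9699
Node d (S = 75): V_d = e^(−0.09)·[0.7060·17.2591 + 0.2940·0.0000] = 11.1356
Node 0 (S = 125): V_0 = e^(−0.09)·[0.7060·81.9699 + 0.2940·11.1356] = 55.8796

55.88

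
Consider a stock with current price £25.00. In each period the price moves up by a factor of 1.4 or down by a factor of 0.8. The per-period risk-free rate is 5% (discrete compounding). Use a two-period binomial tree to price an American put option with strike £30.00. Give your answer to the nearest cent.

Risk-neutral probability p = (1 + 0.05 − 0.8)/(1.4 − 0.8) = 0.2500/0.6000 = 0.4167
Terminal stock prices: S_uu = 49, S_ud = 28, S_dd = 16
Terminal payoffs (K − S): max(-19, 0) = 0, max(2, 0) = 2, max(14, 0) = 14
Node u (S = 35): continuation = 1/1.05·[0.4167·0.0000 + 0.5833·2.0000] = 1.1111; exercise value = 0.0000 ≤ continuation, so V_u = 1.1111
Node d (S = 20): continuation = 1/1.05·[0.4167·2.0000 + 0.5833·14.0000] = 8.5714; exercise value = 10.0000 > continuation, so V_d = 10.0000 (exercise)
Node 0 (S = 25): continuation = 1/1.05·[0.4167·1.1111 + 0.5833·10.0000] = 5.9965; exercise value = 5.0000 ≤ continuation, so V_0 = 5.9965

£6.00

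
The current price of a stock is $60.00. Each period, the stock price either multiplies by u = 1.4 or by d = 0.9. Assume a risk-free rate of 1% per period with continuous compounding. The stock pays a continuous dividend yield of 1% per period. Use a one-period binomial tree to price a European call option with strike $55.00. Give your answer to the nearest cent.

Per-period risk-free factor R = e^0.01 = 1.0101; dividend-adjusted growth = e^(0.01−0.01) = 1.0000.
Risk-neutral probability p = (1.0000 − 0.9)/(1.4 − 0.9) = 0.1000/0.5000 = 0.2000
Terminal stock prices: S_u = 84, S_d = 54
Terminal payoffs (S − K): max(29, 0) = 29, max(-1, 0) = 0
Node 0 (S = 60): V_0 = e^(−0.01)·[0.2000·29.0000 + 0.8000·0.0000] = 5.7423

$5.74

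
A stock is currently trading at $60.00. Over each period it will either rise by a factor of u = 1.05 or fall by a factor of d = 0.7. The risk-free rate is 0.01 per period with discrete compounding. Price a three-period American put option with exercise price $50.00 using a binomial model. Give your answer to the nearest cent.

Risk-neutral probability p = (1 + 0.01 − 0.7)/(1.05 − 0.7) = 0.3100/0.3500 = 0.8857
Terminal stock prices: S_uuu = 69.46, S_uud = 46.3, S_udd = 30.87, S_ddd = 20.58
Terminal payoffs (K − S): max(-19.46, 0) = 0, max(3.695, 0) = 3.695, max(19.13, 0) = 19.13, max(29.42, 0) = 29.42
Node uu (S = 66.15): continuation = 1/1.01·[0.8857·0.0000 + 0.1143·3.6950] = 0.4181; exercise value = 0.0000 ≤ continuation, so V_uu = 0.4181
Node ud (S = 44.1): continuation = 1/1.01·[0.8857·3.6950 + 0.1143·19.1300] = 5.4050; exercise value = 5.9000 > continuation, so V_ud = 5.9000 (exercise)
Node dd (S = 29.4): continuation = 1/1.01·[0.8857·19.1300 + 0.1143·29.4200] = 20.1050; exercise value = 20.6000 > continuation, so V_dd = 20.6000 (exercise)
Node u (S = 63): continuation = 1/1.01·[0.8857·0.4181 + 0.1143·5.9000] = 1.0343; exercise value = 0.0000 ≤ continuation, so V_u = 1.0343
Node d (S = 42): continuation = 1/1.01·[0.8857·5.9000 + 0.1143·20.6000] = 7.5050; exercise value = 8.0000 > continuation, so V_d = 8.0000 (exercise)
Node 0 (S = 60): continuation = 1/1.01·[0.8857·1.0343 + 0.1143·8.0000] = 1.8122; exercise value = 0.0000 ≤ continuation, so V_0 = 1.8122

$1.81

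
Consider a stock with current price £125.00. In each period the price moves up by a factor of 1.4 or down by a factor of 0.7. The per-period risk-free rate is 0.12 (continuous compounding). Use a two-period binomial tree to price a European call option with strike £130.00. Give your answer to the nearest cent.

Risk-neutral probability p = (e^0.12 − 0.7)/(1.4 − 0.7) = 0.4275/0.7000 = 0.6107
Terminal stock prices: S_uu = 245, S_ud = 122.5, S_dd = 61.25
Terminal payoffs (S − K): max(115, 0) = 115, max(-7.5, 0) = 0, max(-68.75, 0) = 0
Node u (S = 175): V_u = e^(−0.12)·[0.6107·115.0000 + 0.3893·0.0000] = 62.2899
Node d (S = 87.5): V_d = e^(−0.12)·[0.6107·0.0000 + 0.3893·0.0000] = 0.0000
Node 0 (S = 125): V_0 = e^(−0.12)·[0.6107·62.2899 + 0.3893·0.0000] = 33.7394

£33.74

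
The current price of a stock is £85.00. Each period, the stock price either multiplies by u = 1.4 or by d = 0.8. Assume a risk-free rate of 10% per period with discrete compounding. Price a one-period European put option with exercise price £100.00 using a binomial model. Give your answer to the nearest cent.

£14.55

Risk-neutral probability p = (1 + 0.1 − 0.8)/(1.4 − 0.8) = 0.3000/0.6000 = 0.5000
Terminal stock prices: S_u = 119, S_d = 68
Terminal payoffs (K − S): max(-19, 0) = 0, max(32, 0) = 32
Node 0 (S = 85): V_0 = 1/1.1·[0.5000·0.0000 + 0.5000·32.0000] = 14.5455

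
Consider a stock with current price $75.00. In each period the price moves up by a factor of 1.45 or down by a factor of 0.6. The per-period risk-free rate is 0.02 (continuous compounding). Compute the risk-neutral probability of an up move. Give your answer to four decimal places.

p = 0.4944

Risk-neutral probability p = (e^0.02 − 0.6)/(1.45 − 0.6) = 0.4202/0.8500 = 0.4944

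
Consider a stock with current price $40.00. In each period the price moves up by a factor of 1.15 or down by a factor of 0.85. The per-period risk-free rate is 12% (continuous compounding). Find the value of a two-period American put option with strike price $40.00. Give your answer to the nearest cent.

$0.45

Risk-neutral probability p = (e^0.12 − 0.85)/(1.15 − 0.85) = 0.2775/0.3000 = 0.9250
Terminal stock prices: S_uu = 52.9, S_ud = 39.1, S_dd = 28.9
Terminal payoffs (K − S): max(-12.9, 0) = 0, max(0.9, 0) = 0.9, max(11.1, 0) = 11.1
Node u (S = 46): continuation = e^(−0.12)·[0.9250·0.0000 + 0.0750·0.9000] = 0.0599; exercise value = 0.0000 ≤ continuation, so V_u = 0.0599
Node d (S = 34): continuation = e^(−0.12)·[0.9250·0.9000 + 0.0750·11.1000] = 1.4768; exercise value = 6.0000 > continuation, so V_d = 6.0000 (exercise)
Node 0 (S = 40): continuation = e^(−0.12)·[0.9250·0.0599 + 0.0750·6.0000] = 0.4483; exercise value = 0.0000 ≤ continuation, so V_0 = 0.4483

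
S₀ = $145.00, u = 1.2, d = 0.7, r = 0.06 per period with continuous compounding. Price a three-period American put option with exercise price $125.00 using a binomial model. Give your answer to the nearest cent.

$7.95

Risk-neutral probability p = (e^0.06 − 0.7)/(1.2 − 0.7) = 0.3618/0.5000 = 0.7237
Terminal stock prices: S_uuu = 250.6, S_uud = 146.2, S_udd = 85.26, S_ddd = 49.73
Terminal payoffs (K − S): max(-125.6, 0) = 0, max(-21.16, 0) = 0, max(39.74, 0) = 39.74, max(75.27, 0) = 75.27
Node uu (S = 208.8): continuation = e^(−0.06)·[0.7237·0.0000 + 0.2763·0.0000] = 0.0000; exercise value = 0.0000 ≤ continuation, so V_uu = 0.0000
Node ud (S = 121.8): continuation = e^(−0.06)·[0.7237·0.0000 + 0.2763·39.7400] = 10.3417; exercise value = 3.2000 ≤ continuation, so V_ud = 10.3417
Node dd (S = 71.05): continuation = e^(−0.06)·[0.7237·39.7400 + 0.2763·75.2650] = 46.6706; exercise value = 53.9500 > continuation, so V_dd = 53.9500 (exercise)
Node u (S = 174): continuation = e^(−0.06)·[0.7237·0.0000 + 0.2763·10.3417] = 2.6913; exercise value = 0.0000 ≤ continuation, so V_u = 2.6913
Node d (S = 101.5): continuation = e^(−0.06)·[0.7237·10.3417 + 0.2763·53.9500] = 21.0879; exercise value = 23.5000 > continuation, so V_d = 23.5000 (exercise)
Node 0 (S = 145): continuation = e^(−0.06)·[0.7237·2.6913 + 0.2763·23.5000] = 7.9497; exercise value = 0.0000 ≤ continuation, so V_0 = 7.9497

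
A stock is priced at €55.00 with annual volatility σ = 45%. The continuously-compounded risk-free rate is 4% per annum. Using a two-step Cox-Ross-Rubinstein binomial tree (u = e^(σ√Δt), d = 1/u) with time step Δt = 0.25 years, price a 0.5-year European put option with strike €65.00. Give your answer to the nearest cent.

CRR parameters: u = e^(σ√Δt) = e^(0.45·√0.25) = 1.2523, d = 1/u = 0.7985
Per-period rate: rΔt = 0.04·0.25 = 0.01, so R = e^0.01 = 1.0101
Risk-neutral probability p = (e^0.01 − 0.7985)/(1.2523 − 0.7985) = 0.2115/0.4538 = 0.4661
Terminal stock prices: S_uu = 86.26, S_ud = 55, S_dd = 35.07
Terminal payoffs (K − S): max(-21.26, 0) = 0, max(10, 0) = 10, max(29.93, 0) = 29.93
Node u (S = 68.88): V_u = e^(−0.01)·[0.4661·0.0000 + 0.5339·10.0000] = 5.2856
Node d (S = 43.92): V_d = e^(−0.01)·[0.4661·10.0000 + 0.5339·29.9305] = 20.4348
Node 0 (S = 55): V_0 = e^(−0.01)·[0.4661·5.2856 + 0.5339·20.4348] = 13.2402

€13.24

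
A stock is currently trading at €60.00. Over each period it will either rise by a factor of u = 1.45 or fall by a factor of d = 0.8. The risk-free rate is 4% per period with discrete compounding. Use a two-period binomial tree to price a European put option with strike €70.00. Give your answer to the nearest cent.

€11.80

Risk-neutral probability p = (1 + 0.04 − 0.8)/(1.45 − 0.8) = 0.2400/0.6500 = 0.3692
Terminal stock prices: S_uu = 126.2, S_ud = 69.6, S_dd = 38.4
Terminal payoffs (K − S): max(-56.15, 0) = 0, max(0.4, 0) = 0.4, max(31.6, 0) = 31.6
Node u (S = 87): V_u = 1/1.04·[0.3692·0.0000 + 0.6308·0.4000] = 0.2426
Node d (S = 48): V_d = 1/1.04·[0.3692·0.4000 + 0.6308·31.6000] = 19.3077
Node 0 (S = 60): V_0 = 1/1.04·[0.3692·0.2426 + 0.6308·19.3077] = 11.7964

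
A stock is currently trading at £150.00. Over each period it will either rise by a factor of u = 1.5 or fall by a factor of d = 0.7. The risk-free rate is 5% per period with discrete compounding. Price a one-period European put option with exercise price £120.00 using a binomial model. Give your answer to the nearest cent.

Risk-neutral probability p = (1 + 0.05 − 0.7)/(1.5 − 0.7) = 0.3500/0.8000 = 0.4375
Terminal stock prices: S_u = 225, S_d = 105
Terminal payoffs (K − S): max(-105, 0) = 0, max(15, 0) = 15
Node 0 (S = 150): V_0 = 1/1.05·[0.4375·0.0000 + 0.5625·15.0000] = 8.0357

£8.04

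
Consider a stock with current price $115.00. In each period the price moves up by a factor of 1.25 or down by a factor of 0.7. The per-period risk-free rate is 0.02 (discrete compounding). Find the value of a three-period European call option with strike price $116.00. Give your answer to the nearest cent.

$24.07

Risk-neutral probability p = (1 + 0.02 − 0.7)/(1.25 − 0.7) = 0.3200/0.5500 = 0.5818
Terminal stock prices: S_uuu = 224.6, S_uud = 125.8, S_udd = 70.44, S_ddd = 39.44
Terminal payoffs (S − K): max(108.6, 0) = 108.6, max(9.781, 0) = 9.781, max(-45.56, 0) = 0, max(-76.56, 0) = 0
Node uu (S = 179.7): V_uu = 1/1.02·[0.5818·108.6094 + 0.4182·9.7812] = 65.9620
Node ud (S = 100.6): V_ud = 1/1.02·[0.5818·9.7812 + 0.4182·0.0000] = 5.5793
Node dd (S = 56.35): V_dd = 1/1.02·[0.5818·0.0000 + 0.4182·0.0000] = 0.0000
Node u (S = 143.8): V_u = 1/1.02·[0.5818·65.9620 + 0.4182·5.5793] = 39.9128
Node d (S = 80.5): V_d = 1/1.02·[0.5818·5.5793 + 0.4182·0.0000] = 3.1825
Node 0 (S = 115): V_0 = 1/1.02·[0.5818·39.9128 + 0.4182·3.1825] = 24.0714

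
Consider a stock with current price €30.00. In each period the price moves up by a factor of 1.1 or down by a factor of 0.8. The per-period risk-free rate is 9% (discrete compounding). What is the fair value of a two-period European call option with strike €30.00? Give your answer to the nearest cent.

€4.95

Risk-neutral probability p = (1 + 0.09 − 0.8)/(1.1 − 0.8) = 0.2900/0.3000 = 0.9667
Terminal stock prices: S_uu = 36.3, S_ud = 26.4, S_dd = 19.2
Terminal payoffs (S − K): max(6.3, 0) = 6.3, max(-3.6, 0) = 0, max(-10.8, 0) = 0
Node u (S = 33): V_u = 1/1.09·[0.9667·6.3000 + 0.0333·0.0000] = 5.5872
Node d (S = 24): V_d = 1/1.09·[0.9667·0.0000 + 0.0333·0.0000] = 0.0000
Node 0 (S = 30): V_0 = 1/1.09·[0.9667·5.5872 + 0.0333·0.0000] = 4.9550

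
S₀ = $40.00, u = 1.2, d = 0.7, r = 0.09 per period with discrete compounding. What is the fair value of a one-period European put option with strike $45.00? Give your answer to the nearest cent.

$3.43

Risk-neutral probability p = (1 + 0.09 − 0.7)/(1.2 − 0.7) = 0.3900/0.5000 = 0.7800
Terminal stock prices: S_u = 48, S_d = 28
Terminal payoffs (K − S): max(-3, 0) = 0, max(17, 0) = 17
Node 0 (S = 40): V_0 = 1/1.09·[0.7800·0.0000 + 0.2200·17.0000] = 3.4312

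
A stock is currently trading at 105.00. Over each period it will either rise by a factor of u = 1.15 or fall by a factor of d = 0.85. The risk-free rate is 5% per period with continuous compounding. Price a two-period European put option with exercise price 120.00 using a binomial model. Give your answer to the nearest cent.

Risk-neutral probability p = (e^0.05 − 0.85)/(1.15 − 0.85) = 0.2013/0.3000 = 0.6709
Terminal stock prices: S_uu = 138.9, S_ud = 102.6, S_dd = 75.86
Terminal payoffs (K − S): max(-18.86, 0) = 0, max(17.36, 0) = 17.36, max(44.14, 0) = 44.14
Node u (S = 120.7): V_u = e^(−0.05)·[0.6709·0.0000 + 0.3291·17.3625] = 5.4353
Node d (S = 89.25): V_d = e^(−0.05)·[0.6709·17.3625 + 0.3291·44.1375] = 24.8975
Node 0 (S = 105): V_0 = e^(−0.05)·[0.6709·5.4353 + 0.3291·24.8975] = 11.2628

11.26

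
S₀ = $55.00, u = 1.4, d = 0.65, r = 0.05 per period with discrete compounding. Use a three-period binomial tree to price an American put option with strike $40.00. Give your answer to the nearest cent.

Risk-neutral probability p = (1 + 0.05 − 0.65)/(1.4 − 0.65) = 0.4000/0.7500 = 0.5333
Terminal stock prices: S_uuu = 150.9, S_uud = 70.07, S_udd = 32.53, S_ddd = 15.1
Terminal payoffs (K − S): max(-110.9, 0) = 0, max(-30.07, 0) = 0, max(7.467, 0) = 7.467, max(24.9, 0) = 24.9
Node uu (S = 107.8): continuation = 1/1.05·[0.5333·0.0000 + 0.4667·0.0000] = 0.0000; exercise value = 0.0000 ≤ continuation, so V_uu = 0.0000
Node ud (S = 50.05): continuation = 1/1.05·[0.5333·0.0000 + 0.4667·7.4675] = 3.3189; exercise value = 0.0000 ≤ continuation, so V_ud = 3.3189
Node dd (S = 23.24): continuation = 1/1.05·[0.5333·7.4675 + 0.4667·24.8956] = 14.8577; exercise value = 16.7625 > continuation, so V_dd = 16.7625 (exercise)
Node u (S = 77): continuation = 1/1.05·[0.5333·0.0000 + 0.4667·3.3189] = 1.4751; exercise value = 0.0000 ≤ continuation, so V_u = 1.4751
Node d (S = 35.75): continuation = 1/1.05·[0.5333·3.3189 + 0.4667·16.7625] = 9.1358; exercise value = 4.2500 ≤ continuation, so V_d = 9.1358
Node 0 (S = 55): continuation = 1/1.05·[0.5333·1.4751 + 0.4667·9.1358] = 4.8096; exercise value = 0.0000 ≤ continuation, so V_0 = 4.8096

$4.81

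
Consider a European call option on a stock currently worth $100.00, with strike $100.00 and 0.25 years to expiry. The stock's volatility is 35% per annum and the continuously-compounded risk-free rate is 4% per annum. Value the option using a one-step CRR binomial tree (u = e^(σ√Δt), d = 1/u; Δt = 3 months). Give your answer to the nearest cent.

CRR parameters: u = e^(σ√Δt) = e^(0.35·√0.25) = 1.1912, d = 1/u = 0.8395
Per-period rate: rΔt = 0.04·0.25 = 0.01, so R = e^0.01 = 1.0101
Risk-neutral probability p = (e^0.01 − 0.8395)/(1.1912 − 0.8395) = 0.1706/0.3518 = 0.4849
Terminal stock prices: S_u = 119.1, S_d = 83.95
Terminal payoffs (S − K): max(19.12, 0) = 19.12, max(-16.05, 0) = 0
Node 0 (S = 100): V_0 = e^(−0.01)·[0.4849·19.1246 + 0.5151·0.0000] = 9.1818

$9.18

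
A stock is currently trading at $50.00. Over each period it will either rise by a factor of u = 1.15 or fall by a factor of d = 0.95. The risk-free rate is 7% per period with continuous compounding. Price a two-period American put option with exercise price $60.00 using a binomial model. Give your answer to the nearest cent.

$10.00

Risk-neutral probability p = (e^0.07 − 0.95)/(1.15 − 0.95) = 0.1225/0.2000 = 0.6125
Terminal stock prices: S_uu = 66.12, S_ud = 54.62, S_dd = 45.12
Terminal payoffs (K − S): max(-6.125, 0) = 0, max(5.375, 0) = 5.375, max(14.88, 0) = 14.88
Node u (S = 57.5): continuation = e^(−0.07)·[0.6125·0.0000 + 0.3875·5.3750] = 1.9418; exercise value = 2.5000 > continuation, so V_u = 2.5000 (exercise)
Node d (S = 47.5): continuation = e^(−0.07)·[0.6125·5.3750 + 0.3875·14.8750] = 8.4436; exercise value = 12.5000 > continuation, so V_d = 12.5000 (exercise)
Node 0 (S = 50): continuation = e^(−0.07)·[0.6125·2.5000 + 0.3875·12.5000] = 5.9436; exercise value = 10.0000 > continuation, so V_0 = 10.0000 (exercise)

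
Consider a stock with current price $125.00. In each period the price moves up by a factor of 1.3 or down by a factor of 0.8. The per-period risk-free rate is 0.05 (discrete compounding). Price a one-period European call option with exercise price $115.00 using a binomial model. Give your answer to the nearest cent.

$22.62

Risk-neutral probability p = (1 + 0.05 − 0.8)/(1.3 − 0.8) = 0.2500/0.5000 = 0.5000
Terminal stock prices: S_u = 162.5, S_d = 100
Terminal payoffs (S − K): max(47.5, 0) = 47.5, max(-15, 0) = 0
Node 0 (S = 125): V_0 = 1/1.05·[0.5000·47.5000 + 0.5000·0.0000] = 22.6190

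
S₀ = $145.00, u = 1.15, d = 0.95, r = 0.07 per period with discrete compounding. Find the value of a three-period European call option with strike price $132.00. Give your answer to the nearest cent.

$37.65

Risk-neutral probability p = (1 + 0.07 − 0.95)/(1.15 − 0.95) = 0.1200/0.2000 = 0.6000
Terminal stock prices: S_uuu = 220.5, S_uud = 182.2, S_udd = 150.5, S_ddd = 124.3
Terminal payoffs (S − K): max(88.53, 0) = 88.53, max(50.17, 0) = 50.17, max(18.49, 0) = 18.49, max(-7.681, 0) = 0
Node uu (S = 191.8): V_uu = 1/1.07·[0.6000·88.5269 + 0.4000·50.1744] = 68.3980
Node ud (S = 158.4): V_ud = 1/1.07·[0.6000·50.1744 + 0.4000·18.4919] = 35.0480
Node dd (S = 130.9): V_dd = 1/1.07·[0.6000·18.4919 + 0.4000·0.0000] = 10.3693
Node u (S = 166.8): V_u = 1/1.07·[0.6000·68.3980 + 0.4000·35.0480] = 51.4561
Node d (S = 137.8): V_d = 1/1.07·[0.6000·35.0480 + 0.4000·10.3693] = 23.5295
Node 0 (S = 145): V_0 = 1/1.07·[0.6000·51.4561 + 0.4000·23.5295] = 37.6499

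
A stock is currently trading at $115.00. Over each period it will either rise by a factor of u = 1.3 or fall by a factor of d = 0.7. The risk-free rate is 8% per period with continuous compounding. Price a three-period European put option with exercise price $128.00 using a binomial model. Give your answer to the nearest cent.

$14.05

Risk-neutral probability p = (e^0.08 − 0.7)/(1.3 − 0.7) = 0.3833/0.6000 = 0.6388
Terminal stock prices: S_uuu = 252.7, S_uud = 136, S_udd = 73.25, S_ddd = 39.44
Terminal payoffs (K − S): max(-124.7, 0) = 0, max(-8.045, 0) = 0, max(54.75, 0) = 54.75, max(88.56, 0) = 88.56
Node uu (S = 194.4): V_uu = e^(−0.08)·[0.6388·0.0000 + 0.3612·0.0000] = 0.0000
Node ud (S = 104.6): V_ud = e^(−0.08)·[0.6388·0.0000 + 0.3612·54.7450] = 18.2530
Node dd (S = 56.35): V_dd = e^(−0.08)·[0.6388·54.7450 + 0.3612·88.5550] = 61.8089
Node u (S = 149.5): V_u = e^(−0.08)·[0.6388·0.0000 + 0.3612·18.2530] = 6.0859
Node d (S = 80.5): V_d = e^(−0.08)·[0.6388·18.2530 + 0.3612·61.8089] = 31.3720
Node 0 (S = 115): V_0 = e^(−0.08)·[0.6388·6.0859 + 0.3612·31.3720] = 14.0489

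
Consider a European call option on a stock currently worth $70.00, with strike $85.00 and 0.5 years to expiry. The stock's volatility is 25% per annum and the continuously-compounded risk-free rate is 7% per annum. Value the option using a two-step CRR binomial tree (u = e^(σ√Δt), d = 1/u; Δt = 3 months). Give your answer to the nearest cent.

CRR parameters: u = e^(σ√Δt) = e^(0.25·√0.25) = 1.1331, d = 1/u = 0.8825
Per-period rate: rΔt = 0.07·0.25 = 0.0175, so R = e^0.0175 = 1.0177
Risk-neutral probability p = (e^0.0175 − 0.8825)/(1.1331 − 0.8825) = 0.1352/0.2507 = 0.5392
Terminal stock prices: S_uu = 89.88, S_ud = 70, S_dd = 54.52
Terminal payoffs (S − K): max(4.882, 0) = 4.882, max(-15, 0) = 0, max(-30.48, 0) = 0
Node u (S = 79.32): V_u = e^(−0.0175)·[0.5392·4.8818 + 0.4608·0.0000] = 2.5867
Node d (S = 61.77): V_d = e^(−0.0175)·[0.5392·0.0000 + 0.4608·0.0000] = 0.0000
Node 0 (S = 70): V_0 = e^(−0.0175)·[0.5392·2.5867 + 0.4608·0.0000] = 1.3706

$1.37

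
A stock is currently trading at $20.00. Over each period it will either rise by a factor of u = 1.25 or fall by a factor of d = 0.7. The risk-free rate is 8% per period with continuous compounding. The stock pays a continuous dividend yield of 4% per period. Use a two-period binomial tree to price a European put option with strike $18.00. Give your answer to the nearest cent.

$1.21

Per-period risk-free factor R = e^0.08 = 1.0833; dividend-adjusted growth = e^(0.08−0.04) = 1.0408.
Risk-neutral probability p = (1.0408 − 0.7)/(1.25 − 0.7) = 0.3408/0.5500 = 0.6197
Terminal stock prices: S_uu = 31.25, S_ud = 17.5, S_dd = 9.8
Terminal payoffs (K − S): max(-13.25, 0) = 0, max(0.5, 0) = 0.5, max(8.2, 0) = 8.2
Node u (S = 25): V_u = e^(−0.08)·[0.6197·0.0000 + 0.3803·0.5000] = 0.1756
Node d (S = 14): V_d = e^(−0.08)·[0.6197·0.5000 + 0.3803·8.2000] = 3.1650
Node 0 (S = 20): V_0 = e^(−0.08)·[0.6197·0.1756 + 0.3803·3.1650] = 1.2117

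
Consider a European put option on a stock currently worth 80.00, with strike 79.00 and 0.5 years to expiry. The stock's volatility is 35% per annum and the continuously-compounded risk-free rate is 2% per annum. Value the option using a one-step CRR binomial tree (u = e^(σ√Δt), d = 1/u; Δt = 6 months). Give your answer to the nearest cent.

8.87

CRR parameters: u = e^(σ√Δt) = e^(0.35·√0.5) = 1.2808, d = 1/u = 0.7808
Per-period rate: rΔt = 0.02·0.5 = 0.01, so R = e^0.01 = 1.0101
Risk-neutral probability p = (e^0.01 − 0.7808)/(1.2808 − 0.7808) = 0.2293/0.5000 = 0.4585
Terminal stock prices: S_u = 102.5, S_d = 62.46
Terminal payoffs (K − S): max(-23.46, 0) = 0, max(16.54, 0) = 16.54
Node 0 (S = 80): V_0 = e^(−0.01)·[0.4585·0.0000 + 0.5415·16.5392] = 8.8662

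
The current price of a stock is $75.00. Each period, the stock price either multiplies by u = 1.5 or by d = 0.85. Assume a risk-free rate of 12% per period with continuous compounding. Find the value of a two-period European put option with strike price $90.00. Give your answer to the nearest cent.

$9.25

Risk-neutral probability p = (e^0.12 − 0.85)/(1.5 − 0.85) = 0.2775/0.6500 = 0.4269
Terminal stock prices: S_uu = 168.8, S_ud = 95.62, S_dd = 54.19
Terminal payoffs (K − S): max(-78.75, 0) = 0, max(-5.625, 0) = 0, max(35.81, 0) = 35.81
Node u (S = 112.5): V_u = e^(−0.12)·[0.4269·0.0000 + 0.5731·0.0000] = 0.0000
Node d (S = 63.75): V_d = e^(−0.12)·[0.4269·0.0000 + 0.5731·35.8125] = 18.2027
Node 0 (S = 75): V_0 = e^(−0.12)·[0.4269·0.0000 + 0.5731·18.2027] = 9.2520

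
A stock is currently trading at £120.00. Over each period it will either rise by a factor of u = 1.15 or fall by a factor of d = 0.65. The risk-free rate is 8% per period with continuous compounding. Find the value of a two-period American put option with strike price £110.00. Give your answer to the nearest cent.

Risk-neutral probability p = (e^0.08 − 0.65)/(1.15 − 0.65) = 0.4333/0.5000 = 0.8666
Terminal stock prices: S_uu = 158.7, S_ud = 89.7, S_dd = 50.7
Terminal payoffs (K − S): max(-48.7, 0) = 0, max(20.3, 0) = 20.3, max(59.3, 0) = 59.3
Node u (S = 138): continuation = e^(−0.08)·[0.8666·0.0000 + 0.1334·20.3000] = 2.5003; exercise value = 0.0000 ≤ continuation, so V_u = 2.5003
Node d (S = 78): continuation = e^(−0.08)·[0.8666·20.3000 + 0.1334·59.3000] = 23.5428; exercise value = 32.0000 > continuation, so V_d = 32.0000 (exercise)
Node 0 (S = 120): continuation = e^(−0.08)·[0.8666·2.5003 + 0.1334·32.0000] = 5.9415; exercise value = 0.0000 ≤ continuation, so V_0 = 5.9415

£5.94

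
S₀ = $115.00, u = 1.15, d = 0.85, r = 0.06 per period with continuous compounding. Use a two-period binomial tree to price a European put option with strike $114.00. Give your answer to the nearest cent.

$2.95

Risk-neutral probability p = (e^0.06 − 0.85)/(1.15 − 0.85) = 0.2118/0.3000 = 0.7061
Terminal stock prices: S_uu = 152.1, S_ud = 112.4, S_dd = 83.09
Terminal payoffs (K − S): max(-38.09, 0) = 0, max(1.588, 0) = 1.588, max(30.91, 0) = 30.91
Node u (S = 132.2): V_u = e^(−0.06)·[0.7061·0.0000 + 0.2939·1.5875] = 0.4394
Node d (S = 97.75): V_d = e^(−0.06)·[0.7061·1.5875 + 0.2939·30.9125] = 9.6112
Node 0 (S = 115): V_0 = e^(−0.06)·[0.7061·0.4394 + 0.2939·9.6112] = 2.9522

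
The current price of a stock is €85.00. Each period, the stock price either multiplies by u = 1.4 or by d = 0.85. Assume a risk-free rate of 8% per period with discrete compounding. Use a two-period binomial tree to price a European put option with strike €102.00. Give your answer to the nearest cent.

Risk-neutral probability p = (1 + 0.08 − 0.85)/(1.4 − 0.85) = 0.2300/0.5500 = 0.4182
Terminal stock prices: S_uu = 166.6, S_ud = 101.1, S_dd = 61.41
Terminal payoffs (K − S): max(-64.6, 0) = 0, max(0.85, 0) = 0.85, max(40.59, 0) = 40.59
Node u (S = 119): V_u = 1/1.08·[0.4182·0.0000 + 0.5818·0.8500] = 0.4579
Node d (S = 72.25): V_d = 1/1.08·[0.4182·0.8500 + 0.5818·40.5875] = 22.1944
Node 0 (S = 85): V_0 = 1/1.08·[0.4182·0.4579 + 0.5818·22.1944] = 12.1339

€12.13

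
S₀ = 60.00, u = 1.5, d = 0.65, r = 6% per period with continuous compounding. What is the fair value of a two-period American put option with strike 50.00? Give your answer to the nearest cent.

5.81

Risk-neutral probability p = (e^0.06 − 0.65)/(1.5 − 0.65) = 0.4118/0.8500 = 0.4845
Terminal stock prices: S_uu = 135, S_ud = 58.5, S_dd = 25.35
Terminal payoffs (K − S): max(-85, 0) = 0, max(-8.5, 0) = 0, max(24.65, 0) = 24.65
Node u (S = 90): continuation = e^(−0.06)·[0.4845·0.0000 + 0.5155·0.0000] = 0.0000; exercise value = 0.0000 ≤ continuation, so V_u = 0.0000
Node d (S = 39): continuation = e^(−0.06)·[0.4845·0.0000 + 0.5155·24.6500] = 11.9668; exercise value = 11.0000 ≤ continuation, so V_d = 11.9668
Node 0 (S = 60): continuation = e^(−0.06)·[0.4845·0.0000 + 0.5155·11.9668] = 5.8095; exercise value = 0.0000 ≤ continuation, so V_0 = 5.8095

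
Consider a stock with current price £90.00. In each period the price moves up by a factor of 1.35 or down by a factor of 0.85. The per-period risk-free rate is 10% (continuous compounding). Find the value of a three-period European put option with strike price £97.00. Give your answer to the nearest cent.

Risk-neutral probability p = (e^0.1 − 0.85)/(1.35 − 0.85) = 0.2552/0.5000 = 0.5103
Terminal stock prices: S_uuu = 221.4, S_uud = 139.4, S_udd = 87.78, S_ddd = 55.27
Terminal payoffs (K − S): max(-124.4, 0) = 0, max(-42.42, 0) = 0, max(9.216, 0) = 9.216, max(41.73, 0) = 41.73
Node uu (S = 164): V_uu = e^(−0.1)·[0.5103·0.0000 + 0.4897·0.0000] = 0.0000
Node ud (S = 103.3): V_ud = e^(−0.1)·[0.5103·0.0000 + 0.4897·9.2163] = 4.0834
Node dd (S = 65.02): V_dd = e^(−0.1)·[0.5103·9.2163 + 0.4897·41.7288] = 22.7442
Node u (S = 121.5): V_u = e^(−0.1)·[0.5103·0.0000 + 0.4897·4.0834] = 1.8092
Node d (S = 76.5): V_d = e^(−0.1)·[0.5103·4.0834 + 0.4897·22.7442] = 11.9627
Node 0 (S = 90): V_0 = e^(−0.1)·[0.5103·1.8092 + 0.4897·11.9627] = 6.1356

£6.14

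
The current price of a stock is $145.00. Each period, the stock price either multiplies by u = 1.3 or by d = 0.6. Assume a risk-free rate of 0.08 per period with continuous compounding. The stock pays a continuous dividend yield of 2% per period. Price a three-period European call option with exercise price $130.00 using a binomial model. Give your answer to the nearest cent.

$48.55

Per-period risk-free factor R = e^0.08 = 1.0833; dividend-adjusted growth = e^(0.08−0.02) = 1.0618.
Risk-neutral probability p = (1.0618 − 0.6)/(1.3 − 0.6) = 0.4618/0.7000 = 0.6598
Terminal stock prices: S_uuu = 318.6, S_uud = 147, S_udd = 67.86, S_ddd = 31.32
Terminal payoffs (S − K): max(188.6, 0) = 188.6, max(17.03, 0) = 17.03, max(-62.14, 0) = 0, max(-98.68, 0) = 0
Node uu (S = 245.1): V_uu = e^(−0.08)·[0.6598·188.5650 + 0.3402·17.0300] = 120.1926
Node ud (S = 113.1): V_ud = e^(−0.08)·[0.6598·17.0300 + 0.3402·0.0000] = 10.3720
Node dd (S = 52.2): V_dd = e^(−0.08)·[0.6598·0.0000 + 0.3402·0.0000] = 0.0000
Node u (S = 188.5): V_u = e^(−0.08)·[0.6598·120.1926 + 0.3402·10.3720] = 76.4598
Node d (S = 87): V_d = e^(−0.08)·[0.6598·10.3720 + 0.3402·0.0000] = 6.3170
Node 0 (S = 145): V_0 = e^(−0.08)·[0.6598·76.4598 + 0.3402·6.3170] = 48.5512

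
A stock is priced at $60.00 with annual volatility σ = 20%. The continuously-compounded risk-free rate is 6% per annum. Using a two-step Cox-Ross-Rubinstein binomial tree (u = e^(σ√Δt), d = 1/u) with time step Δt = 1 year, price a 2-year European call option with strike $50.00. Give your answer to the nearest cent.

$17.02

CRR parameters: u = e^(σ√Δt) = e^(0.2·√1) = 1.2214, d = 1/u = 0.8187
Per-period rate: rΔt = 0.06·1 = 0.06, so R = e^0.06 = 1.0618
Risk-neutral probability p = (e^0.06 − 0.8187)/(1.2214 − 0.8187) = 0.2431/0.4027 = 0.6037
Terminal stock prices: S_uu = 89.51, S_ud = 60, S_dd = 40.22
Terminal payoffs (S − K): max(39.51, 0) = 39.51, max(10, 0) = 10, max(-9.781, 0) = 0
Node u (S = 73.28): V_u = e^(−0.06)·[0.6037·39.5095 + 0.3963·10.0000] = 26.1959
Node d (S = 49.12): V_d = e^(−0.06)·[0.6037·10.0000 + 0.3963·0.0000] = 5.6857
Node 0 (S = 60): V_0 = e^(−0.06)·[0.6037·26.1959 + 0.3963·5.6857] = 17.0162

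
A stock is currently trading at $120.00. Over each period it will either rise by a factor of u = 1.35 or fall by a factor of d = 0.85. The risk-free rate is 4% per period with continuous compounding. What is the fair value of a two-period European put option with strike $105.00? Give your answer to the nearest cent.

$6.46

Risk-neutral probability p = (e^0.04 − 0.85)/(1.35 − 0.85) = 0.1908/0.5000 = 0.3816
Terminal stock prices: S_uu = 218.7, S_ud = 137.7, S_dd = 86.7
Terminal payoffs (K − S): max(-113.7, 0) = 0, max(-32.7, 0) = 0, max(18.3, 0) = 18.3
Node u (S = 162): V_u = e^(−0.04)·[0.3816·0.0000 + 0.6184·0.0000] = 0.0000
Node d (S = 102): V_d = e^(−0.04)·[0.3816·0.0000 + 0.6184·18.3000] = 10.8726
Node 0 (S = 120): V_0 = e^(−0.04)·[0.3816·0.0000 + 0.6184·10.8726] = 6.4598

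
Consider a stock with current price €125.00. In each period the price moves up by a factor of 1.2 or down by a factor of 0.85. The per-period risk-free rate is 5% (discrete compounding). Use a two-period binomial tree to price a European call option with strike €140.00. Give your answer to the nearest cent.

Risk-neutral probability p = (1 + 0.05 − 0.85)/(1.2 − 0.85) = 0.2000/0.3500 = 0.5714
Terminal stock prices: S_uu = 180, S_ud = 127.5, S_dd = 90.31
Terminal payoffs (S − K): max(40, 0) = 40, max(-12.5, 0) = 0, max(-49.69, 0) = 0
Node u (S = 150): V_u = 1/1.05·[0.5714·40.0000 + 0.4286·0.0000] = 21.7687
Node d (S = 106.2): V_d = 1/1.05·[0.5714·0.0000 + 0.4286·0.0000] = 0.0000
Node 0 (S = 125): V_0 = 1/1.05·[0.5714·21.7687 + 0.4286·0.0000] = 11.8469

€11.85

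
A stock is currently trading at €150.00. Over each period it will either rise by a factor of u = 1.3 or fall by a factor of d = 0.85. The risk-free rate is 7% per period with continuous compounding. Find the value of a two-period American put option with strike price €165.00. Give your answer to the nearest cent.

Risk-neutral probability p = (e^0.07 − 0.85)/(1.3 − 0.85) = 0.2225/0.4500 = 0.4945
Terminal stock prices: S_uu = 253.5, S_ud = 165.8, S_dd = 108.4
Terminal payoffs (K − S): max(-88.5, 0) = 0, max(-0.75, 0) = 0, max(56.63, 0) = 56.63
Node u (S = 195): continuation = e^(−0.07)·[0.4945·0.0000 + 0.5055·0.0000] = 0.0000; exercise value = 0.0000 ≤ continuation, so V_u = 0.0000
Node d (S = 127.5): continuation = e^(−0.07)·[0.4945·0.0000 + 0.5055·56.6250] = 26.6908; exercise value = 37.5000 > continuation, so V_d = 37.5000 (exercise)
Node 0 (S = 150): continuation = e^(−0.07)·[0.4945·0.0000 + 0.5055·37.5000] = 17.6760; exercise value = 15.0000 ≤ continuation, so V_0 = 17.6760

€17.68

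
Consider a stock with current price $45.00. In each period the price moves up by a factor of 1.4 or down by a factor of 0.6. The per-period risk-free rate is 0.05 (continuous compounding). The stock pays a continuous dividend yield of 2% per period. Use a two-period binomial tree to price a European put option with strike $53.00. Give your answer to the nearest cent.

Per-period risk-free factor R = e^0.05 = 1.0513; dividend-adjusted growth = e^(0.05−0.02) = 1.0305.
Risk-neutral probability p = (1.0305 − 0.6)/(1.4 − 0.6) = 0.4305/0.8000 = 0.5381
Terminal stock prices: S_uu = 88.2, S_ud = 37.8, S_dd = 16.2
Terminal payoffs (K − S): max(-35.2, 0) = 0, max(15.2, 0) = 15.2, max(36.8, 0) = 36.8
Node u (S = 63): V_u = e^(−0.05)·[0.5381·0.0000 + 0.4619·15.2000] = 6.6789
Node d (S = 27): V_d = e^(−0.05)·[0.5381·15.2000 + 0.4619·36.8000] = 23.9498
Node 0 (S = 45): V_0 = e^(−0.05)·[0.5381·6.6789 + 0.4619·23.9498] = 13.9421

$13.94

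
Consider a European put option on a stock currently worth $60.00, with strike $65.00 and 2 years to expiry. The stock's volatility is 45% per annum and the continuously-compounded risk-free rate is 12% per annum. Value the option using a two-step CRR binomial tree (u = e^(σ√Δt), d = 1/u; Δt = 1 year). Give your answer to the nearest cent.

CRR parameters: u = e^(σ√Δt) = e^(0.45·√1) = 1.5683, d = 1/u = 0.6376
Per-period rate: rΔt = 0.12·1 = 0.12, so R = e^0.12 = 1.1275
Risk-neutral probability p = (e^0.12 − 0.6376)/(1.5683 − 0.6376) = 0.4899/0.9307 = 0.5264
Terminal stock prices: S_uu = 147.6, S_ud = 60, S_dd = 24.39
Terminal payoffs (K − S): max(-82.58, 0) = 0, max(5, 0) = 5, max(40.61, 0) = 40.61
Node u (S = 94.1): V_u = e^(−0.12)·[0.5264·0.0000 + 0.4736·5.0000] = 2.1004
Node d (S = 38.26): V_d = e^(−0.12)·[0.5264·5.0000 + 0.4736·40.6058] = 19.3921
Node 0 (S = 60): V_0 = e^(−0.12)·[0.5264·2.1004 + 0.4736·19.3921] = 9.1269

$9.13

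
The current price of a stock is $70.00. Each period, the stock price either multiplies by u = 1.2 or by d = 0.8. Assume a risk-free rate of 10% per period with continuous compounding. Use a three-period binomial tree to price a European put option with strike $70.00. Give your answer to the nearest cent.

$1.88

Risk-neutral probability p = (e^0.1 − 0.8)/(1.2 − 0.8) = 0.3052/0.4000 = 0.7629
Terminal stock prices: S_uuu = 121, S_uud = 80.64, S_udd = 53.76, S_ddd = 35.84
Terminal payoffs (K − S): max(-50.96, 0) = 0, max(-10.64, 0) = 0, max(16.24, 0) = 16.24, max(34.16, 0) = 34.16
Node uu (S = 100.8): V_uu = e^(−0.1)·[0.7629·0.0000 + 0.2371·0.0000] = 0.0000
Node ud (S = 67.2): V_ud = e^(−0.1)·[0.7629·0.0000 + 0.2371·16.2400] = 3.4837
Node dd (S = 44.8): V_dd = e^(−0.1)·[0.7629·16.2400 + 0.2371·34.1600] = 18.5386
Node u (S = 84): V_u = e^(−0.1)·[0.7629·0.0000 + 0.2371·3.4837] = 0.7473
Node d (S = 56): V_d = e^(−0.1)·[0.7629·3.4837 + 0.2371·18.5386] = 6.3816
Node 0 (S = 70): V_0 = e^(−0.1)·[0.7629·0.7473 + 0.2371·6.3816] = 1.8848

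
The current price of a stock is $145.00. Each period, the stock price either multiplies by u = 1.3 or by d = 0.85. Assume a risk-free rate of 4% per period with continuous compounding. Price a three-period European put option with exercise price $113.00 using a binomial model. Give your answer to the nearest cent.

Risk-neutral probability p = (e^0.04 − 0.85)/(1.3 − 0.85) = 0.1908/0.4500 = 0.4240
Terminal stock prices: S_uuu = 318.6, S_uud = 208.3, S_udd = 136.2, S_ddd = 89.05
Terminal payoffs (K − S): max(-205.6, 0) = 0, max(-95.29, 0) = 0, max(-23.19, 0) = 0, max(23.95, 0) = 23.95
Node uu (S = 245.1): V_uu = e^(−0.04)·[0.4240·0.0000 + 0.5760·0.0000] = 0.0000
Node ud (S = 160.2): V_ud = e^(−0.04)·[0.4240·0.0000 + 0.5760·0.0000] = 0.0000
Node dd (S = 104.8): V_dd = e^(−0.04)·[0.4240·0.0000 + 0.5760·23.9519] = 13.2548
Node u (S = 188.5): V_u = e^(−0.04)·[0.4240·0.0000 + 0.5760·0.0000] = 0.0000
Node d (S = 123.2): V_d = e^(−0.04)·[0.4240·0.0000 + 0.5760·13.2548] = 7.3351
Node 0 (S = 145): V_0 = e^(−0.04)·[0.4240·0.0000 + 0.5760·7.3351] = 4.0592

$4.06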